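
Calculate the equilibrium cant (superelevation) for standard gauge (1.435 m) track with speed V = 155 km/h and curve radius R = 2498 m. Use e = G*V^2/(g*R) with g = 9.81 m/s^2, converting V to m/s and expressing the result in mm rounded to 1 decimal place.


Convert speed: V = 155 / 3.6 = 43.0556 m/s
Apply formula: e = 1.435 * 43.0556^2 / (9.81 * 2498)
e = 1.435 * 1853.7809 / 24505.38
e = 0.108555 m = 108.6 mm

108.6


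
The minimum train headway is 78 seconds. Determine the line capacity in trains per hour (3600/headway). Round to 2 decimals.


Capacity = 3600 / headway
Capacity = 3600 / 78
Capacity = 46.15 trains/hour

46.15


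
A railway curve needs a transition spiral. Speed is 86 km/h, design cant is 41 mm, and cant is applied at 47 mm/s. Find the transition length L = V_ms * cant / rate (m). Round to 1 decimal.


Convert speed: V = 86 / 3.6 = 23.8889 m/s
L = 23.8889 * 41 / 47
L = 979.4444 / 47
L = 20.8 m

20.8


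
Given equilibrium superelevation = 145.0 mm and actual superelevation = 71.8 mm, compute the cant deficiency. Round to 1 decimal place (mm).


Cant deficiency = equilibrium cant - actual cant
CD = 145.0 - 71.8
CD = 73.2 mm

73.2


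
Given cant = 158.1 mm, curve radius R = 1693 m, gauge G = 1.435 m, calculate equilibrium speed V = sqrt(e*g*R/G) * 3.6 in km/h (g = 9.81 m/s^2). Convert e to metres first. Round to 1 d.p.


Convert cant: e = 158.1 mm = 0.1581 m
V_ms = sqrt(0.1581 * 9.81 * 1693 / 1.435)
V_ms = sqrt(1829.809737) = 42.7763 m/s
V = 42.7763 * 3.6 = 154.0 km/h

154.0


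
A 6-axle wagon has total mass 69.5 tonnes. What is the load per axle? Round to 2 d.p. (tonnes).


Load per axle = total weight / number of axles
Load = 69.5 / 6
Load = 11.58 tonnes

11.58


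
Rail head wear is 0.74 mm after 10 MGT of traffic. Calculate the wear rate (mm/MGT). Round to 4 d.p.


Wear rate = total wear / cumulative tonnage
Rate = 0.74 / 10
Rate = 0.0740 mm/MGT

0.0740


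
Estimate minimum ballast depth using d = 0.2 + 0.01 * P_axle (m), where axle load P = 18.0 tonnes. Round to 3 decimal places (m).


d = 0.2 + 0.01 * 18.0
d = 0.2 + 0.18
d = 0.380 m

0.380


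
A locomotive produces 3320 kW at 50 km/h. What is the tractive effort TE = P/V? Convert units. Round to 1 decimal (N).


Convert: P = 3320 kW = 3320000 W
V = 50 / 3.6 = 13.8889 m/s
TE = 3320000 / 13.8889
TE = 239040.0 N

239040.0


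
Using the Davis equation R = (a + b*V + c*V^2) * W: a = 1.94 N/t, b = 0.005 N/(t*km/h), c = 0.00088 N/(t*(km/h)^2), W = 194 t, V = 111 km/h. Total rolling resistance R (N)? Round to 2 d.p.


b*V = 0.005 * 111 = 0.555
c*V^2 = 0.00088 * 12321 = 10.84248
R_per_t = 1.94 + 0.555 + 10.84248 = 13.33748 N/t
R_total = 13.33748 * 194 = 2587.47 N

2587.47


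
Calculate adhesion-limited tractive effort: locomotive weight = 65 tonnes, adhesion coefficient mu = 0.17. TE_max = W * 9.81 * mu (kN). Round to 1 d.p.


TE_max = W * g * mu
TE_max = 65 * 9.81 * 0.17
TE_max = 637.65 * 0.17
TE_max = 108.4 kN

108.4


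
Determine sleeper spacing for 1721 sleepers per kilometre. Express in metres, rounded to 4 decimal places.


Spacing = 1000 m / number of sleepers
Spacing = 1000 / 1721
Spacing = 0.5811 m

0.5811


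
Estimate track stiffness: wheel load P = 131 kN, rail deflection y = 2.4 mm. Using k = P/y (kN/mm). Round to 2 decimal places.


Track stiffness k = P / y
k = 131 / 2.4
k = 54.58 kN/mm

54.58


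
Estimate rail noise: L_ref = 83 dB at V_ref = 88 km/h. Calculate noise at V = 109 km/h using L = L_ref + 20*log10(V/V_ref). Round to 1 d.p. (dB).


V/V_ref = 109 / 88 = 1.238636
log10(1.238636) = 0.092944
20 * 0.092944 = 1.8589
L = 83 + 1.8589 = 84.9 dB

84.9


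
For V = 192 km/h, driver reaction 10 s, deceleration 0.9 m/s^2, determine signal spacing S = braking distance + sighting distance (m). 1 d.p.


V = 192 / 3.6 = 53.3333 m/s
Braking distance = 53.3333^2 / (2*0.9) = 1580.2469 m
Sighting distance = 53.3333 * 10 = 533.3333 m
S = 1580.2469 + 533.3333 = 2113.6 m

2113.6


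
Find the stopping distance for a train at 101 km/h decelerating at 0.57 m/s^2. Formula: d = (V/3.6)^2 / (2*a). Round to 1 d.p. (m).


Convert speed: V = 101 / 3.6 = 28.0556 m/s
V^2 = 787.1142
d = 787.1142 / (2 * 0.57)
d = 787.1142 / 1.14
d = 690.5 m

690.5


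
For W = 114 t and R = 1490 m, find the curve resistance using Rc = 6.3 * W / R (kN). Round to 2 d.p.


Rc = 6.3 * W / R
Rc = 6.3 * 114 / 1490
Rc = 718.2 / 1490
Rc = 0.48 kN

0.48


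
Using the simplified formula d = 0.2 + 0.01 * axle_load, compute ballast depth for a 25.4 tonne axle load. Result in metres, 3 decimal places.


d = 0.2 + 0.01 * 25.4
d = 0.2 + 0.254
d = 0.454 m

0.454


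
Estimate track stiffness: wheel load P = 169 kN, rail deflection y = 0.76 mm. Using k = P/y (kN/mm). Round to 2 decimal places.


Track stiffness k = P / y
k = 169 / 0.76
k = 222.37 kN/mm

222.37


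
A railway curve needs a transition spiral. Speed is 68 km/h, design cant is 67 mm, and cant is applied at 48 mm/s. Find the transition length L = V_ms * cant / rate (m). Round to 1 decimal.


Convert speed: V = 68 / 3.6 = 18.8889 m/s
L = 18.8889 * 67 / 48
L = 1265.5556 / 48
L = 26.4 m

26.4


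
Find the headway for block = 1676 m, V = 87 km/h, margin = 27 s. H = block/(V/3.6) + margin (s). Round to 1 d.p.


V = 87 / 3.6 = 24.1667 m/s
Block traversal time = 1676 / 24.1667 = 69.3517 s
Headway = 69.3517 + 27
Headway = 96.4 s

96.4


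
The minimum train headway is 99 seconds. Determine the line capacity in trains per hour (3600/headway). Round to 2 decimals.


Capacity = 3600 / headway
Capacity = 3600 / 99
Capacity = 36.36 trains/hour

36.36


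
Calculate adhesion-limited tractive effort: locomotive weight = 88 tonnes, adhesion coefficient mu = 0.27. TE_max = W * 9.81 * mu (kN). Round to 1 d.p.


TE_max = W * g * mu
TE_max = 88 * 9.81 * 0.27
TE_max = 863.28 * 0.27
TE_max = 233.1 kN

233.1


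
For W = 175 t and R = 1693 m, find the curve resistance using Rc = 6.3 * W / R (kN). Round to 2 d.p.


Rc = 6.3 * W / R
Rc = 6.3 * 175 / 1693
Rc = 1102.5 / 1693
Rc = 0.65 kN

0.65


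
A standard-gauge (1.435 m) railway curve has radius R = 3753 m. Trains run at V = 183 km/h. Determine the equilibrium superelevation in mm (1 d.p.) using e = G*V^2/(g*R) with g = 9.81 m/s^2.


Convert speed: V = 183 / 3.6 = 50.8333 m/s
Apply formula: e = 1.435 * 50.8333^2 / (9.81 * 3753)
e = 1.435 * 2584.0278 / 36816.93
e = 0.100717 m = 100.7 mm

100.7


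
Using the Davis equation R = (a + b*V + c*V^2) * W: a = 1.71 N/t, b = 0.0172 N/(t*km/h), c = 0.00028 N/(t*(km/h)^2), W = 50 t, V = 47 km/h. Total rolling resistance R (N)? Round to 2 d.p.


b*V = 0.0172 * 47 = 0.8084
c*V^2 = 0.00028 * 2209 = 0.61852
R_per_t = 1.71 + 0.8084 + 0.61852 = 3.13692 N/t
R_total = 3.13692 * 50 = 156.85 N

156.85


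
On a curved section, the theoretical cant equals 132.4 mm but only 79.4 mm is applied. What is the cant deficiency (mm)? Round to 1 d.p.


Cant deficiency = equilibrium cant - actual cant
CD = 132.4 - 79.4
CD = 53.0 mm

53.0


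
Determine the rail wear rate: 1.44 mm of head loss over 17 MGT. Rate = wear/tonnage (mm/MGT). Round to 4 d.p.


Wear rate = total wear / cumulative tonnage
Rate = 1.44 / 17
Rate = 0.0847 mm/MGT

0.0847


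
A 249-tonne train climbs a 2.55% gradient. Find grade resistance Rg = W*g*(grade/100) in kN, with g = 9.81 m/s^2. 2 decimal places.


Rg = W * 9.81 * grade / 100
Rg = 249 * 9.81 * 2.55 / 100
Rg = 2442.69 * 0.0255
Rg = 62.29 kN

62.29


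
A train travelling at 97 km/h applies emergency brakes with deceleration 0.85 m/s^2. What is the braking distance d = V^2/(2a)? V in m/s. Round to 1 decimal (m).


Convert speed: V = 97 / 3.6 = 26.9444 m/s
V^2 = 726.0031
d = 726.0031 / (2 * 0.85)
d = 726.0031 / 1.7
d = 427.1 m

427.1


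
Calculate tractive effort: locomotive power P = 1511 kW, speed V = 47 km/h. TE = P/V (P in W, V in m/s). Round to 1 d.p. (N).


Convert: P = 1511 kW = 1511000 W
V = 47 / 3.6 = 13.0556 m/s
TE = 1511000 / 13.0556
TE = 115736.2 N

115736.2


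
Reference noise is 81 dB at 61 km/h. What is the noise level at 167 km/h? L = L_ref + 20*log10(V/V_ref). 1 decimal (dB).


V/V_ref = 167 / 61 = 2.737705
log10(2.737705) = 0.437387
20 * 0.437387 = 8.7477
L = 81 + 8.7477 = 89.7 dB

89.7


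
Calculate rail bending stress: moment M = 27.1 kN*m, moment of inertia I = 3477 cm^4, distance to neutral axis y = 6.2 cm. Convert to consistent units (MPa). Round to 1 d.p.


Convert units:
M = 27.1 kN*m = 27100000 N*mm
y = 6.2 cm = 62 mm
I = 3477 cm^4 = 34770000 mm^4
sigma = 27100000 * 62 / 34770000
sigma = 48.3 MPa

48.3


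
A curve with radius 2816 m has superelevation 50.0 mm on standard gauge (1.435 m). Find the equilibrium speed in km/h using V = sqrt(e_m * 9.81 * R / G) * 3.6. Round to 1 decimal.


Convert cant: e = 50.0 mm = 0.0500 m
V_ms = sqrt(0.0500 * 9.81 * 2816 / 1.435)
V_ms = sqrt(962.54216) = 31.0249 m/s
V = 31.0249 * 3.6 = 111.7 km/h

111.7


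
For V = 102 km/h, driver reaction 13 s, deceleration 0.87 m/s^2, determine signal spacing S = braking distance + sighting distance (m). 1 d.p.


V = 102 / 3.6 = 28.3333 m/s
Braking distance = 28.3333^2 / (2*0.87) = 461.3665 m
Sighting distance = 28.3333 * 13 = 368.3333 m
S = 461.3665 + 368.3333 = 829.7 m

829.7


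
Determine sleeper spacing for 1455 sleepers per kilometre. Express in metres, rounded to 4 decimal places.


Spacing = 1000 m / number of sleepers
Spacing = 1000 / 1455
Spacing = 0.6873 m

0.6873


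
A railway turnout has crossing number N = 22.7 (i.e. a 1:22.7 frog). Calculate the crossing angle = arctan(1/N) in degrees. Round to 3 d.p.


1/N = 1/22.7 = 0.044053
angle = arctan(0.044053) = 0.044024 rad
angle = 0.044024 * 180/pi = 2.522 degrees

2.522


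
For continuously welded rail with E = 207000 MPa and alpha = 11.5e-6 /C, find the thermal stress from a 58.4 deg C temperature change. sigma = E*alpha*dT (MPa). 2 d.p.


sigma = E * alpha * dT
sigma = 207000 * 11.5e-6 * 58.4
sigma = 2.3805 * 58.4
sigma = 139.02 MPa

139.02


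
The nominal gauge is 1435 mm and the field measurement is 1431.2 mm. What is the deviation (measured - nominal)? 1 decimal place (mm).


Deviation = measured - nominal
Deviation = 1431.2 - 1435
Deviation = -3.8 mm

-3.8


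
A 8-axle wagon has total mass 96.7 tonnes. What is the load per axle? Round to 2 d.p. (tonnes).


Load per axle = total weight / number of axles
Load = 96.7 / 8
Load = 12.09 tonnes

12.09


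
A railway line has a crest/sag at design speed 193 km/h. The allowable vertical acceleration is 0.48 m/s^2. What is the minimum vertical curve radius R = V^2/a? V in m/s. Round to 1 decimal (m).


Convert speed: V = 193 / 3.6 = 53.6111 m/s
V^2 = 2874.1512 m^2/s^2
R_v = 2874.1512 / 0.48
R_v = 5987.8 m

5987.8


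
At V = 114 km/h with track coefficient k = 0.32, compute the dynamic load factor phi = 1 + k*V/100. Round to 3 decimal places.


phi = 1 + k * V / 100
phi = 1 + 0.32 * 114 / 100
phi = 1 + 0.3648
phi = 1.365

1.365


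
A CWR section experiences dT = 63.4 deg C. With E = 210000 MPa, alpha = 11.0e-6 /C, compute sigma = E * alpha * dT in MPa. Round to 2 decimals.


sigma = E * alpha * dT
sigma = 210000 * 11.0e-6 * 63.4
sigma = 2.31 * 63.4
sigma = 146.45 MPa

146.45


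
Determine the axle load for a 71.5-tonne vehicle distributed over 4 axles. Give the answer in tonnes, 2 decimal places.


Load per axle = total weight / number of axles
Load = 71.5 / 4
Load = 17.88 tonnes

17.88


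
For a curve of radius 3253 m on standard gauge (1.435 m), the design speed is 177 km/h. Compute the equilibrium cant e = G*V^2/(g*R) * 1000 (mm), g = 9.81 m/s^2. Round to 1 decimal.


Convert speed: V = 177 / 3.6 = 49.1667 m/s
Apply formula: e = 1.435 * 49.1667^2 / (9.81 * 3253)
e = 1.435 * 2417.3611 / 31911.93
e = 0.108703 m = 108.7 mm

108.7


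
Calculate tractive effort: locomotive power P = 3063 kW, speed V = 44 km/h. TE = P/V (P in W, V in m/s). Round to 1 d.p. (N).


Convert: P = 3063 kW = 3063000 W
V = 44 / 3.6 = 12.2222 m/s
TE = 3063000 / 12.2222
TE = 250609.1 N

250609.1


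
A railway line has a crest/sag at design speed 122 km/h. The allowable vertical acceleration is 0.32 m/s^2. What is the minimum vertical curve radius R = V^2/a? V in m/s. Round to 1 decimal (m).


Convert speed: V = 122 / 3.6 = 33.8889 m/s
V^2 = 1148.4568 m^2/s^2
R_v = 1148.4568 / 0.32
R_v = 3588.9 m

3588.9


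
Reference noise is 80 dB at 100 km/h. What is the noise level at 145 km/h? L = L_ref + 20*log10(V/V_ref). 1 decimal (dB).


V/V_ref = 145 / 100 = 1.45
log10(1.45) = 0.161368
20 * 0.161368 = 3.2274
L = 80 + 3.2274 = 83.2 dB

83.2


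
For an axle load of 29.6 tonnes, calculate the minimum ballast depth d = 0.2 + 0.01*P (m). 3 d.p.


d = 0.2 + 0.01 * 29.6
d = 0.2 + 0.296
d = 0.496 m

0.496


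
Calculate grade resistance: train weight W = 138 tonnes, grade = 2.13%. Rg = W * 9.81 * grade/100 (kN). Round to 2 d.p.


Rg = W * 9.81 * grade / 100
Rg = 138 * 9.81 * 2.13 / 100
Rg = 1353.78 * 0.0213
Rg = 28.84 kN

28.84


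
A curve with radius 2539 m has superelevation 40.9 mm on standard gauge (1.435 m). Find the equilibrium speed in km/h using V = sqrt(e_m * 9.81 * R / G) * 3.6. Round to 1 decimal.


Convert cant: e = 40.9 mm = 0.0409 m
V_ms = sqrt(0.0409 * 9.81 * 2539 / 1.435)
V_ms = sqrt(709.909708) = 26.6441 m/s
V = 26.6441 * 3.6 = 95.9 km/h

95.9


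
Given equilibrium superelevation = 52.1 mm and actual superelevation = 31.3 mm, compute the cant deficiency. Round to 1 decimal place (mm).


Cant deficiency = equilibrium cant - actual cant
CD = 52.1 - 31.3
CD = 20.8 mm

20.8


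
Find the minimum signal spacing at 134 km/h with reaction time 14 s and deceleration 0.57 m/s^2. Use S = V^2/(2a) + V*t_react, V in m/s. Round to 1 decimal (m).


V = 134 / 3.6 = 37.2222 m/s
Braking distance = 37.2222^2 / (2*0.57) = 1215.3455 m
Sighting distance = 37.2222 * 14 = 521.1111 m
S = 1215.3455 + 521.1111 = 1736.5 m

1736.5


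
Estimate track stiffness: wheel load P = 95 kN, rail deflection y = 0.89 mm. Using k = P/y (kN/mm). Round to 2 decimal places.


Track stiffness k = P / y
k = 95 / 0.89
k = 106.74 kN/mm

106.74


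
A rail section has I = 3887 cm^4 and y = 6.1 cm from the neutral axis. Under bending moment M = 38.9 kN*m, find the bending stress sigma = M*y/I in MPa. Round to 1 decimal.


Convert units:
M = 38.9 kN*m = 38900000 N*mm
y = 6.1 cm = 61 mm
I = 3887 cm^4 = 38870000 mm^4
sigma = 38900000 * 61 / 38870000
sigma = 61.0 MPa

61.0


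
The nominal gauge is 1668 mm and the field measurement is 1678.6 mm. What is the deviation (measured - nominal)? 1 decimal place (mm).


Deviation = measured - nominal
Deviation = 1678.6 - 1668
Deviation = 10.6 mm

10.6


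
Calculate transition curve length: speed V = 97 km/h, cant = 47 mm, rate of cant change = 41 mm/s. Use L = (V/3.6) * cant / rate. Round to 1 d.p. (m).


Convert speed: V = 97 / 3.6 = 26.9444 m/s
L = 26.9444 * 47 / 41
L = 1266.3889 / 41
L = 30.9 m

30.9


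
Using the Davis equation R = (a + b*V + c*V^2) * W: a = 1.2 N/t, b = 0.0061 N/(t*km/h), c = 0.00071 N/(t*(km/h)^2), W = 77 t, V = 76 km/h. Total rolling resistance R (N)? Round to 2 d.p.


b*V = 0.0061 * 76 = 0.4636
c*V^2 = 0.00071 * 5776 = 4.10096
R_per_t = 1.2 + 0.4636 + 4.10096 = 5.76456 N/t
R_total = 5.76456 * 77 = 443.87 N

443.87


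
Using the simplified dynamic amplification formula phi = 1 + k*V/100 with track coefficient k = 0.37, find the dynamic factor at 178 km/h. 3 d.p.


phi = 1 + k * V / 100
phi = 1 + 0.37 * 178 / 100
phi = 1 + 0.6586
phi = 1.659

1.659


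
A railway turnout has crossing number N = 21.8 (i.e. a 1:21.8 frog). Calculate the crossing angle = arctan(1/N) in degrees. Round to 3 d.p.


1/N = 1/21.8 = 0.045872
angle = arctan(0.045872) = 0.045839 rad
angle = 0.045839 * 180/pi = 2.626 degrees

2.626


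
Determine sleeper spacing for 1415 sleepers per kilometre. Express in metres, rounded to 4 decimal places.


Spacing = 1000 m / number of sleepers
Spacing = 1000 / 1415
Spacing = 0.7067 m

0.7067


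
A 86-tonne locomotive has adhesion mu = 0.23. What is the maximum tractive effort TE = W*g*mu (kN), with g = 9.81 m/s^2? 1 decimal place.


TE_max = W * g * mu
TE_max = 86 * 9.81 * 0.23
TE_max = 843.66 * 0.23
TE_max = 194.0 kN

194.0


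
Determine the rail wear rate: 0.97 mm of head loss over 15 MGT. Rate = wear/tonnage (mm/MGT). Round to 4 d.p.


Wear rate = total wear / cumulative tonnage
Rate = 0.97 / 15
Rate = 0.0647 mm/MGT

0.0647


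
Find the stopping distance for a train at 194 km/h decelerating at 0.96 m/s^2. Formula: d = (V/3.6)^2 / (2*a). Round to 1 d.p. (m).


Convert speed: V = 194 / 3.6 = 53.8889 m/s
V^2 = 2904.0123
d = 2904.0123 / (2 * 0.96)
d = 2904.0123 / 1.92
d = 1512.5 m

1512.5


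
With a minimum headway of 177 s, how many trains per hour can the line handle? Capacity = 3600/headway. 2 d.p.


Capacity = 3600 / headway
Capacity = 3600 / 177
Capacity = 20.34 trains/hour

20.34


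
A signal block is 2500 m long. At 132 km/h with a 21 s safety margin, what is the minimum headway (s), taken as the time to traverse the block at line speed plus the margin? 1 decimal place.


V = 132 / 3.6 = 36.6667 m/s
Block traversal time = 2500 / 36.6667 = 68.1818 s
Headway = 68.1818 + 21
Headway = 89.2 s

89.2


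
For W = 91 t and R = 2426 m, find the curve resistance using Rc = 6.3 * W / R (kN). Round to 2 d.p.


Rc = 6.3 * W / R
Rc = 6.3 * 91 / 2426
Rc = 573.3 / 2426
Rc = 0.24 kN

0.24


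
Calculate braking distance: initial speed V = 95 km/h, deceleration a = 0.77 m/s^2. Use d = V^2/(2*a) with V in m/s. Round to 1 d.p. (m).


Convert speed: V = 95 / 3.6 = 26.3889 m/s
V^2 = 696.3735
d = 696.3735 / (2 * 0.77)
d = 696.3735 / 1.54
d = 452.2 m

452.2


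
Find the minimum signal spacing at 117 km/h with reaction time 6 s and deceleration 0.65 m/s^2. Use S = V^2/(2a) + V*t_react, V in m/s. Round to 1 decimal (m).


V = 117 / 3.6 = 32.5 m/s
Braking distance = 32.5^2 / (2*0.65) = 812.5 m
Sighting distance = 32.5 * 6 = 195.0 m
S = 812.5 + 195.0 = 1007.5 m

1007.5


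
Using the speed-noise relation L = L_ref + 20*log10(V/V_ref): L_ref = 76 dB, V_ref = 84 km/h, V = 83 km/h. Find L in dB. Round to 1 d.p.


V/V_ref = 83 / 84 = 0.988095
log10(0.988095) = -0.005201
20 * -0.005201 = -0.104
L = 76 + -0.104 = 75.9 dB

75.9


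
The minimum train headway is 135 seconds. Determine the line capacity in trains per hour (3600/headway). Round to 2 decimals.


Capacity = 3600 / headway
Capacity = 3600 / 135
Capacity = 26.67 trains/hour

26.67


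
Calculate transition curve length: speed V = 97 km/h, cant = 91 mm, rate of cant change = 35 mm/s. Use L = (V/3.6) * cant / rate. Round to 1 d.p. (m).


Convert speed: V = 97 / 3.6 = 26.9444 m/s
L = 26.9444 * 91 / 35
L = 2451.9444 / 35
L = 70.1 m

70.1


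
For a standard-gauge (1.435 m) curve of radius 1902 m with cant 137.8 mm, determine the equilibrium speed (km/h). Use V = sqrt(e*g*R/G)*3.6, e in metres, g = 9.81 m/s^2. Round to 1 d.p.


Convert cant: e = 137.8 mm = 0.1378 m
V_ms = sqrt(0.1378 * 9.81 * 1902 / 1.435)
V_ms = sqrt(1791.747621) = 42.329 m/s
V = 42.329 * 3.6 = 152.4 km/h

152.4


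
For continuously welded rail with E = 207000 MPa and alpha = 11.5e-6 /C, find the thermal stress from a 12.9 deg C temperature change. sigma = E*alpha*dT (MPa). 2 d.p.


sigma = E * alpha * dT
sigma = 207000 * 11.5e-6 * 12.9
sigma = 2.3805 * 12.9
sigma = 30.71 MPa

30.71


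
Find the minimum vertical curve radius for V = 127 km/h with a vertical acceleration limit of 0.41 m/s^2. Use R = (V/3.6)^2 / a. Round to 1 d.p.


Convert speed: V = 127 / 3.6 = 35.2778 m/s
V^2 = 1244.5216 m^2/s^2
R_v = 1244.5216 / 0.41
R_v = 3035.4 m

3035.4


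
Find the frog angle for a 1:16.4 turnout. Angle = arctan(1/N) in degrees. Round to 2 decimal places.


1/N = 1/16.4 = 0.060976
angle = arctan(0.060976) = 0.0609 rad
angle = 0.0609 * 180/pi = 3.49 degrees

3.49


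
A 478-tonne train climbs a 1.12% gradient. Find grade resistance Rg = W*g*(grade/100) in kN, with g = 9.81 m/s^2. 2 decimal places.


Rg = W * 9.81 * grade / 100
Rg = 478 * 9.81 * 1.12 / 100
Rg = 4689.18 * 0.0112
Rg = 52.52 kN

52.52


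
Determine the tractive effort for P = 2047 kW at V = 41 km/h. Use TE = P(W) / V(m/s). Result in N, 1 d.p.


Convert: P = 2047 kW = 2047000 W
V = 41 / 3.6 = 11.3889 m/s
TE = 2047000 / 11.3889
TE = 179736.6 N

179736.6


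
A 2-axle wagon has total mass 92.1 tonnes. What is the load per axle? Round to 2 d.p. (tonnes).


Load per axle = total weight / number of axles
Load = 92.1 / 2
Load = 46.05 tonnes

46.05


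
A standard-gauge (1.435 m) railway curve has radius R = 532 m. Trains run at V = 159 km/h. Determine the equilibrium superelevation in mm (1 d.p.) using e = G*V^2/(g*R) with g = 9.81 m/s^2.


Convert speed: V = 159 / 3.6 = 44.1667 m/s
Apply formula: e = 1.435 * 44.1667^2 / (9.81 * 532)
e = 1.435 * 1950.6944 / 5218.92
e = 0.536365 m = 536.4 mm

536.4


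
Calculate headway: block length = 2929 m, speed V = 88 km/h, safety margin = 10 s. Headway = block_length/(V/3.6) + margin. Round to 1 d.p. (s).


V = 88 / 3.6 = 24.4444 m/s
Block traversal time = 2929 / 24.4444 = 119.8227 s
Headway = 119.8227 + 10
Headway = 129.8 s

129.8


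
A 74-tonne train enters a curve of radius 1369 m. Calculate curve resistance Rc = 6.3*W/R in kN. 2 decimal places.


Rc = 6.3 * W / R
Rc = 6.3 * 74 / 1369
Rc = 466.2 / 1369
Rc = 0.34 kN

0.34


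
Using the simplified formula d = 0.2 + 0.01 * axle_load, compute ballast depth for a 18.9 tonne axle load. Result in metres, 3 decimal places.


d = 0.2 + 0.01 * 18.9
d = 0.2 + 0.189
d = 0.389 m

0.389


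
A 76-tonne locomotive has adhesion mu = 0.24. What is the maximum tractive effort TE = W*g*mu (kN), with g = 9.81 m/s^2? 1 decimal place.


TE_max = W * g * mu
TE_max = 76 * 9.81 * 0.24
TE_max = 745.56 * 0.24
TE_max = 178.9 kN

178.9


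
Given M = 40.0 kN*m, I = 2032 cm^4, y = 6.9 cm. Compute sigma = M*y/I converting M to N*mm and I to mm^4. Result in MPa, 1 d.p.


Convert units:
M = 40.0 kN*m = 40000000 N*mm
y = 6.9 cm = 69 mm
I = 2032 cm^4 = 20320000 mm^4
sigma = 40000000 * 69 / 20320000
sigma = 135.8 MPa

135.8


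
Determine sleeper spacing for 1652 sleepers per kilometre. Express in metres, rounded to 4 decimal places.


Spacing = 1000 m / number of sleepers
Spacing = 1000 / 1652
Spacing = 0.6053 m

0.6053


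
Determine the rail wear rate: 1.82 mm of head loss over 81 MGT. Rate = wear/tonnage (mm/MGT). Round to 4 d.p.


Wear rate = total wear / cumulative tonnage
Rate = 1.82 / 81
Rate = 0.0225 mm/MGT

0.0225


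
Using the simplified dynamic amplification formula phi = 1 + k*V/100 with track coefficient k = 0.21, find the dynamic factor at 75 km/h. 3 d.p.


phi = 1 + k * V / 100
phi = 1 + 0.21 * 75 / 100
phi = 1 + 0.1575
phi = 1.158

1.158


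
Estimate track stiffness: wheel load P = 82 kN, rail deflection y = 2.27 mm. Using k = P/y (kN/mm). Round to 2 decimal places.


Track stiffness k = P / y
k = 82 / 2.27
k = 36.12 kN/mm

36.12


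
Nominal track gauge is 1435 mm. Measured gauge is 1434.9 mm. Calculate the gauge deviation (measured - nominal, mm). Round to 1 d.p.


Deviation = measured - nominal
Deviation = 1434.9 - 1435
Deviation = -0.1 mm

-0.1


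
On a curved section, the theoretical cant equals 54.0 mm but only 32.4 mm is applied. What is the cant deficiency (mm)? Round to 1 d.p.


Cant deficiency = equilibrium cant - actual cant
CD = 54.0 - 32.4
CD = 21.6 mm

21.6


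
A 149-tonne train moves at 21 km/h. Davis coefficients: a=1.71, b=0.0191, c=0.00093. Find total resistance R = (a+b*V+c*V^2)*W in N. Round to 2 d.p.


b*V = 0.0191 * 21 = 0.4011
c*V^2 = 0.00093 * 441 = 0.41013
R_per_t = 1.71 + 0.4011 + 0.41013 = 2.52123 N/t
R_total = 2.52123 * 149 = 375.66 N

375.66


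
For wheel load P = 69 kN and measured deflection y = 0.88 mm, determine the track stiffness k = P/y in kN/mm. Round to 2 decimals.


Track stiffness k = P / y
k = 69 / 0.88
k = 78.41 kN/mm

78.41


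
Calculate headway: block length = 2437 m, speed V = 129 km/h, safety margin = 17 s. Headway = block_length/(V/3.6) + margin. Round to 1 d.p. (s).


V = 129 / 3.6 = 35.8333 m/s
Block traversal time = 2437 / 35.8333 = 68.0093 s
Headway = 68.0093 + 17
Headway = 85.0 s

85.0


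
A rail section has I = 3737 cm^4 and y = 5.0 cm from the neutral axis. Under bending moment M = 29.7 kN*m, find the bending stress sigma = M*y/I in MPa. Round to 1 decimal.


Convert units:
M = 29.7 kN*m = 29700000 N*mm
y = 5.0 cm = 50 mm
I = 3737 cm^4 = 37370000 mm^4
sigma = 29700000 * 50 / 37370000
sigma = 39.7 MPa

39.7


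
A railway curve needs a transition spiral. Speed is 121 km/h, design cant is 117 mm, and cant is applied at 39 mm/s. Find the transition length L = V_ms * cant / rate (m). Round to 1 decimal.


Convert speed: V = 121 / 3.6 = 33.6111 m/s
L = 33.6111 * 117 / 39
L = 3932.5 / 39
L = 100.8 m

100.8


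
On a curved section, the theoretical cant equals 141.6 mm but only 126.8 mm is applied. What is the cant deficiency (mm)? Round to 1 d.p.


Cant deficiency = equilibrium cant - actual cant
CD = 141.6 - 126.8
CD = 14.8 mm

14.8


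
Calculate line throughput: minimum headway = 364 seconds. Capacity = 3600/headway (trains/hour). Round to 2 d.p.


Capacity = 3600 / headway
Capacity = 3600 / 364
Capacity = 9.89 trains/hour

9.89


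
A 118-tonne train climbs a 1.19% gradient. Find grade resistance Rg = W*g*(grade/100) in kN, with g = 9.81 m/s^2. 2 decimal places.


Rg = W * 9.81 * grade / 100
Rg = 118 * 9.81 * 1.19 / 100
Rg = 1157.58 * 0.0119
Rg = 13.78 kN

13.78


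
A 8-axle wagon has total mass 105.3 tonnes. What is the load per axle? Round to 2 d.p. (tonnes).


Load per axle = total weight / number of axles
Load = 105.3 / 8
Load = 13.16 tonnes

13.16


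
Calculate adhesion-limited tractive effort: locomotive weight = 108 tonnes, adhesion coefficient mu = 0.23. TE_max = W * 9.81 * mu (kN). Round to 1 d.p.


TE_max = W * g * mu
TE_max = 108 * 9.81 * 0.23
TE_max = 1059.48 * 0.23
TE_max = 243.7 kN

243.7


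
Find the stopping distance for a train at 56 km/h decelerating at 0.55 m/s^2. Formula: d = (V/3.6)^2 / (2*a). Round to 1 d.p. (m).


Convert speed: V = 56 / 3.6 = 15.5556 m/s
V^2 = 241.9753
d = 241.9753 / (2 * 0.55)
d = 241.9753 / 1.1
d = 220.0 m

220.0


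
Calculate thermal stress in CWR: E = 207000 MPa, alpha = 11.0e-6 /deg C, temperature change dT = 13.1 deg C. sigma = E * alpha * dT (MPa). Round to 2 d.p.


sigma = E * alpha * dT
sigma = 207000 * 11.0e-6 * 13.1
sigma = 2.277 * 13.1
sigma = 29.83 MPa

29.83


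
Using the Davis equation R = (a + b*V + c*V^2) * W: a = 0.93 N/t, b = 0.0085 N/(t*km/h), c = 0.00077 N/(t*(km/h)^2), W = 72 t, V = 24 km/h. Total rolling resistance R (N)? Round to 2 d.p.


b*V = 0.0085 * 24 = 0.204
c*V^2 = 0.00077 * 576 = 0.44352
R_per_t = 0.93 + 0.204 + 0.44352 = 1.57752 N/t
R_total = 1.57752 * 72 = 113.58 N

113.58


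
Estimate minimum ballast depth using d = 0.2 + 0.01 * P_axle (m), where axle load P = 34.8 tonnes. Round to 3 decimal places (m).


d = 0.2 + 0.01 * 34.8
d = 0.2 + 0.348
d = 0.548 m

0.548


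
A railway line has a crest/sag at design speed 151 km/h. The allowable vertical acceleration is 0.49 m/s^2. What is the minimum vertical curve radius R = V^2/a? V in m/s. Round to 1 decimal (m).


Convert speed: V = 151 / 3.6 = 41.9444 m/s
V^2 = 1759.3364 m^2/s^2
R_v = 1759.3364 / 0.49
R_v = 3590.5 m

3590.5


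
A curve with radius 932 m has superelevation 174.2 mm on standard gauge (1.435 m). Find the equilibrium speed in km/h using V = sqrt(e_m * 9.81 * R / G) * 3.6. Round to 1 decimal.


Convert cant: e = 174.2 mm = 0.1742 m
V_ms = sqrt(0.1742 * 9.81 * 932 / 1.435)
V_ms = sqrt(1109.893146) = 33.3151 m/s
V = 33.3151 * 3.6 = 119.9 km/h

119.9


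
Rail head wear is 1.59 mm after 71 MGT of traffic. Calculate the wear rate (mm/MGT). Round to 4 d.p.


Wear rate = total wear / cumulative tonnage
Rate = 1.59 / 71
Rate = 0.0224 mm/MGT

0.0224


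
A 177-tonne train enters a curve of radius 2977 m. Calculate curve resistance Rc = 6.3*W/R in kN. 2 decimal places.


Rc = 6.3 * W / R
Rc = 6.3 * 177 / 2977
Rc = 1115.1 / 2977
Rc = 0.37 kN

0.37


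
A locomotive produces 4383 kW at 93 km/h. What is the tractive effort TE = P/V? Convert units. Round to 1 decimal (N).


Convert: P = 4383 kW = 4383000 W
V = 93 / 3.6 = 25.8333 m/s
TE = 4383000 / 25.8333
TE = 169664.5 N

169664.5


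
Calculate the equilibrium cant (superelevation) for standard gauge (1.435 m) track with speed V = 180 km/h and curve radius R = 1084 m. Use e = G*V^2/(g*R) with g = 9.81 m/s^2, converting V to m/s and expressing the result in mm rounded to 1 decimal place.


Convert speed: V = 180 / 3.6 = 50.0 m/s
Apply formula: e = 1.435 * 50.0^2 / (9.81 * 1084)
e = 1.435 * 2500.0 / 10634.04
e = 0.33736 m = 337.4 mm

337.4


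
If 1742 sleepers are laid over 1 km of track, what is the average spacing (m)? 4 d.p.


Spacing = 1000 m / number of sleepers
Spacing = 1000 / 1742
Spacing = 0.5741 m

0.5741


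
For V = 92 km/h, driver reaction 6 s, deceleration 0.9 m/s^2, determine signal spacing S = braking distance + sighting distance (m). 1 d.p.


V = 92 / 3.6 = 25.5556 m/s
Braking distance = 25.5556^2 / (2*0.9) = 362.8258 m
Sighting distance = 25.5556 * 6 = 153.3333 m
S = 362.8258 + 153.3333 = 516.2 m

516.2


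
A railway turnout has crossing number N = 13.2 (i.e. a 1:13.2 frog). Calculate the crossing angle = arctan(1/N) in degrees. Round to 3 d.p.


1/N = 1/13.2 = 0.075758
angle = arctan(0.075758) = 0.075613 rad
angle = 0.075613 * 180/pi = 4.332 degrees

4.332


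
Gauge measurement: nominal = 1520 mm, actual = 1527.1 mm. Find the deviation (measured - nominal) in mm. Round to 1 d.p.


Deviation = measured - nominal
Deviation = 1527.1 - 1520
Deviation = 7.1 mm

7.1


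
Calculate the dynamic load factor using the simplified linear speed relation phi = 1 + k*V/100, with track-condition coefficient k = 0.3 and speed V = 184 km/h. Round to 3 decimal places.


phi = 1 + k * V / 100
phi = 1 + 0.3 * 184 / 100
phi = 1 + 0.552
phi = 1.552

1.552


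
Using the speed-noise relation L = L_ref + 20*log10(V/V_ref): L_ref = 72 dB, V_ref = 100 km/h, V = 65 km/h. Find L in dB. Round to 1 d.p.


V/V_ref = 65 / 100 = 0.65
log10(0.65) = -0.187087
20 * -0.187087 = -3.7417
L = 72 + -3.7417 = 68.3 dB

68.3


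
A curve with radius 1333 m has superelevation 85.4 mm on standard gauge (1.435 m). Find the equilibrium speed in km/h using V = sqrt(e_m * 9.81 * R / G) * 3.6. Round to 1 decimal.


Convert cant: e = 85.4 mm = 0.0854 m
V_ms = sqrt(0.0854 * 9.81 * 1333 / 1.435)
V_ms = sqrt(778.224907) = 27.8967 m/s
V = 27.8967 * 3.6 = 100.4 km/h

100.4


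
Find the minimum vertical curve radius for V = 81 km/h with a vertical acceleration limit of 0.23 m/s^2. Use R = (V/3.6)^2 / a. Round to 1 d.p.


Convert speed: V = 81 / 3.6 = 22.5 m/s
V^2 = 506.25 m^2/s^2
R_v = 506.25 / 0.23
R_v = 2201.1 m

2201.1


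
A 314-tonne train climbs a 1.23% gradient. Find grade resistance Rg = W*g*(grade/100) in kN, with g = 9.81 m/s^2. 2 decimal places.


Rg = W * 9.81 * grade / 100
Rg = 314 * 9.81 * 1.23 / 100
Rg = 3080.34 * 0.0123
Rg = 37.89 kN

37.89


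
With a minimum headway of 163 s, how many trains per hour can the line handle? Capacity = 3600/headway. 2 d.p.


Capacity = 3600 / headway
Capacity = 3600 / 163
Capacity = 22.09 trains/hour

22.09


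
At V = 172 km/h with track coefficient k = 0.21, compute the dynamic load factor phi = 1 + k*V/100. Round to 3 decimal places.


phi = 1 + k * V / 100
phi = 1 + 0.21 * 172 / 100
phi = 1 + 0.3612
phi = 1.361

1.361


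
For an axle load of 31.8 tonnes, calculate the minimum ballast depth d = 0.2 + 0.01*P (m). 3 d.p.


d = 0.2 + 0.01 * 31.8
d = 0.2 + 0.318
d = 0.518 m

0.518


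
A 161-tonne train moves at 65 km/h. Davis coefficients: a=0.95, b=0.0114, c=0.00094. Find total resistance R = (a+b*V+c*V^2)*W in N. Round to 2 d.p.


b*V = 0.0114 * 65 = 0.741
c*V^2 = 0.00094 * 4225 = 3.9715
R_per_t = 0.95 + 0.741 + 3.9715 = 5.6625 N/t
R_total = 5.6625 * 161 = 911.66 N

911.66


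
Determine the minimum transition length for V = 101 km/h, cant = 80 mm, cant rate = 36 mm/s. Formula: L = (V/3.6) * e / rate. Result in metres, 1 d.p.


Convert speed: V = 101 / 3.6 = 28.0556 m/s
L = 28.0556 * 80 / 36
L = 2244.4444 / 36
L = 62.3 m

62.3


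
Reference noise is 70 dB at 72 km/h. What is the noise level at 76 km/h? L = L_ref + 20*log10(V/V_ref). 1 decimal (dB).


V/V_ref = 76 / 72 = 1.055556
log10(1.055556) = 0.023481
20 * 0.023481 = 0.4696
L = 70 + 0.4696 = 70.5 dB

70.5


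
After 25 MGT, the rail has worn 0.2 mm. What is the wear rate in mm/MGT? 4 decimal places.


Wear rate = total wear / cumulative tonnage
Rate = 0.2 / 25
Rate = 0.0080 mm/MGT

0.0080


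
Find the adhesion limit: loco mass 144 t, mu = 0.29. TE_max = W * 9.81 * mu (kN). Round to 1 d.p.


TE_max = W * g * mu
TE_max = 144 * 9.81 * 0.29
TE_max = 1412.64 * 0.29
TE_max = 409.7 kN

409.7


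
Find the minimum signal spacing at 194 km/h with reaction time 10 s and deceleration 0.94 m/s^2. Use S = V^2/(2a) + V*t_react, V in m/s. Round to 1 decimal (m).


V = 194 / 3.6 = 53.8889 m/s
Braking distance = 53.8889^2 / (2*0.94) = 1544.6874 m
Sighting distance = 53.8889 * 10 = 538.8889 m
S = 1544.6874 + 538.8889 = 2083.6 m

2083.6


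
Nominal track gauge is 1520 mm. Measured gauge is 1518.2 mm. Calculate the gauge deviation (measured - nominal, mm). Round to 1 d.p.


Deviation = measured - nominal
Deviation = 1518.2 - 1520
Deviation = -1.8 mm

-1.8


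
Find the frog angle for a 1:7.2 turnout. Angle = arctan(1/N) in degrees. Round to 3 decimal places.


1/N = 1/7.2 = 0.138889
angle = arctan(0.138889) = 0.138006 rad
angle = 0.138006 * 180/pi = 7.907 degrees

7.907


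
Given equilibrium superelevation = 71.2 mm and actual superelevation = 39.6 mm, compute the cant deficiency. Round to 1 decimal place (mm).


Cant deficiency = equilibrium cant - actual cant
CD = 71.2 - 39.6
CD = 31.6 mm

31.6


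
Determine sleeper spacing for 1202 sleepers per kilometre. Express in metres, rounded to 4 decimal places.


Spacing = 1000 m / number of sleepers
Spacing = 1000 / 1202
Spacing = 0.8319 m

0.8319


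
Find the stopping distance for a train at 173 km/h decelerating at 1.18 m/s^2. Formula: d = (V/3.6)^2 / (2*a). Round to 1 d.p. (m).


Convert speed: V = 173 / 3.6 = 48.0556 m/s
V^2 = 2309.3364
d = 2309.3364 / (2 * 1.18)
d = 2309.3364 / 2.36
d = 978.5 m

978.5


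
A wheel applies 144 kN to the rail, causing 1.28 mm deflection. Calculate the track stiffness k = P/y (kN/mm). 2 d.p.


Track stiffness k = P / y
k = 144 / 1.28
k = 112.50 kN/mm

112.50


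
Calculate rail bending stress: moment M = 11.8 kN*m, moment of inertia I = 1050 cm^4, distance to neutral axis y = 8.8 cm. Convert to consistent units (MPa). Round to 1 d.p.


Convert units:
M = 11.8 kN*m = 11800000 N*mm
y = 8.8 cm = 88 mm
I = 1050 cm^4 = 10500000 mm^4
sigma = 11800000 * 88 / 10500000
sigma = 98.9 MPa

98.9


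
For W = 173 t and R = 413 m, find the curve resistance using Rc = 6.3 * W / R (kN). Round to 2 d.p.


Rc = 6.3 * W / R
Rc = 6.3 * 173 / 413
Rc = 1089.9 / 413
Rc = 2.64 kN

2.64


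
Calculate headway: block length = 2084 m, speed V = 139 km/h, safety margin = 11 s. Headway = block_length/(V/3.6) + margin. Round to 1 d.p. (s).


V = 139 / 3.6 = 38.6111 m/s
Block traversal time = 2084 / 38.6111 = 53.9741 s
Headway = 53.9741 + 11
Headway = 65.0 s

65.0


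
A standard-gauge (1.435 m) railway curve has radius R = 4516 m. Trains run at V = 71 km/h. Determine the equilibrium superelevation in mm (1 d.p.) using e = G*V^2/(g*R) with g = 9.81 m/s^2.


Convert speed: V = 71 / 3.6 = 19.7222 m/s
Apply formula: e = 1.435 * 19.7222^2 / (9.81 * 4516)
e = 1.435 * 388.966 / 44301.96
e = 0.012599 m = 12.6 mm

12.6


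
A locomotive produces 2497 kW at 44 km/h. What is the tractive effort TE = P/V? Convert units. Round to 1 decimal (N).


Convert: P = 2497 kW = 2497000 W
V = 44 / 3.6 = 12.2222 m/s
TE = 2497000 / 12.2222
TE = 204300.0 N

204300.0


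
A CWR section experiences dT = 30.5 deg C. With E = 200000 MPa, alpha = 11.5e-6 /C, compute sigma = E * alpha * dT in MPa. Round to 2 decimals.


sigma = E * alpha * dT
sigma = 200000 * 11.5e-6 * 30.5
sigma = 2.3 * 30.5
sigma = 70.15 MPa

70.15


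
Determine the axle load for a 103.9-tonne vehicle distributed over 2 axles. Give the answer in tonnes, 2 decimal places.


Load per axle = total weight / number of axles
Load = 103.9 / 2
Load = 51.95 tonnes

51.95


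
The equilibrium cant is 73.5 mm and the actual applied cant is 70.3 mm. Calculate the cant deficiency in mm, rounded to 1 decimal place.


Cant deficiency = equilibrium cant - actual cant
CD = 73.5 - 70.3
CD = 3.2 mm

3.2


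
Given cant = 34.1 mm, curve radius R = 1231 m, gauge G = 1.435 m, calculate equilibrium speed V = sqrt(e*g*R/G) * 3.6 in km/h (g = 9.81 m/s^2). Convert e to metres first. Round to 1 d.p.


Convert cant: e = 34.1 mm = 0.0341 m
V_ms = sqrt(0.0341 * 9.81 * 1231 / 1.435)
V_ms = sqrt(286.965401) = 16.9401 m/s
V = 16.9401 * 3.6 = 61.0 km/h

61.0


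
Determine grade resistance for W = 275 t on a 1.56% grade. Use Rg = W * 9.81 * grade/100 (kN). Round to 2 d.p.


Rg = W * 9.81 * grade / 100
Rg = 275 * 9.81 * 1.56 / 100
Rg = 2697.75 * 0.0156
Rg = 42.08 kN

42.08


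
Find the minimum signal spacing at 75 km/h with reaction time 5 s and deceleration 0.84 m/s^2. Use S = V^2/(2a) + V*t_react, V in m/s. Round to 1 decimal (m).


V = 75 / 3.6 = 20.8333 m/s
Braking distance = 20.8333^2 / (2*0.84) = 258.3499 m
Sighting distance = 20.8333 * 5 = 104.1667 m
S = 258.3499 + 104.1667 = 362.5 m

362.5


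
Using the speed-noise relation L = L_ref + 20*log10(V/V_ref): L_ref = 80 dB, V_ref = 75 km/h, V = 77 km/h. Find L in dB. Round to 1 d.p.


V/V_ref = 77 / 75 = 1.026667
log10(1.026667) = 0.011429
20 * 0.011429 = 0.2286
L = 80 + 0.2286 = 80.2 dB

80.2


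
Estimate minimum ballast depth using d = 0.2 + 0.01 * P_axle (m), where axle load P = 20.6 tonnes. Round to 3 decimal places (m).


d = 0.2 + 0.01 * 20.6
d = 0.2 + 0.206
d = 0.406 m

0.406


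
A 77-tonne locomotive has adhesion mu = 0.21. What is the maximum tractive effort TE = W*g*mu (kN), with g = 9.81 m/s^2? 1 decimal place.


TE_max = W * g * mu
TE_max = 77 * 9.81 * 0.21
TE_max = 755.37 * 0.21
TE_max = 158.6 kN

158.6


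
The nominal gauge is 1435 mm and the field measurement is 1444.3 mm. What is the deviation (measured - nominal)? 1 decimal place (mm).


Deviation = measured - nominal
Deviation = 1444.3 - 1435
Deviation = 9.3 mm

9.3


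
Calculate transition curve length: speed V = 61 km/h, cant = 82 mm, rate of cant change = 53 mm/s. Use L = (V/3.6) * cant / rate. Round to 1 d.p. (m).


Convert speed: V = 61 / 3.6 = 16.9444 m/s
L = 16.9444 * 82 / 53
L = 1389.4444 / 53
L = 26.2 m

26.2


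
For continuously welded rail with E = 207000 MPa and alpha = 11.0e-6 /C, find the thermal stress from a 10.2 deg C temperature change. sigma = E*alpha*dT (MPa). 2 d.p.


sigma = E * alpha * dT
sigma = 207000 * 11.0e-6 * 10.2
sigma = 2.277 * 10.2
sigma = 23.23 MPa

23.23


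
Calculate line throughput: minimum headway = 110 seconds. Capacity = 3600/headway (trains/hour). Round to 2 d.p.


Capacity = 3600 / headway
Capacity = 3600 / 110
Capacity = 32.73 trains/hour

32.73


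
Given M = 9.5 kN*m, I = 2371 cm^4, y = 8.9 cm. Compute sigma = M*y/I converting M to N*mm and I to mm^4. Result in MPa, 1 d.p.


Convert units:
M = 9.5 kN*m = 9500000 N*mm
y = 8.9 cm = 89 mm
I = 2371 cm^4 = 23710000 mm^4
sigma = 9500000 * 89 / 23710000
sigma = 35.7 MPa

35.7
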